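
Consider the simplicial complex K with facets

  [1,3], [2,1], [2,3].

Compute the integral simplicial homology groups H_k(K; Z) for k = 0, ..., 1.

Take the total order 1 < 2 < 3 on the vertex set. Then K (dimension 1) consists of the simplices:

  0-simplices (3): [1], [2], [3]
  1-simplices (3): [1,2], [1,3], [2,3]

so the chain groups are C_0 ≅ Z^3, C_1 ≅ Z^3.

∂_1: C_1 → C_0 sends each edge [p,q] (with p < q) to q − p.
This gives a 3×3 integer matrix of rank 2; reducing to Smith normal form yields diagonal entries (1,1).

Now H_k = ker ∂_k / im ∂_{k+1}, so:

  H_0: rank C_0 − rank ∂_1 = 3 − 2 = 1, and the invariant factors of ∂_1 are all 1, so H_0 = Z.
  H_1: rank ker ∂_1 − rank ∂_2 = (3 − 2) − 0 = 1, and there is no ∂_2, so H_1 = Z.

H_0 = Z,  H_1 = Z.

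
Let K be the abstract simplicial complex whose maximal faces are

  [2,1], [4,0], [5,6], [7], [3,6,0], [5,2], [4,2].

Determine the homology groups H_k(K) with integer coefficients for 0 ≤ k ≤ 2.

H_0 ≅ Z^2,  H_1 ≅ Z,  H_2 = 0.

We work with the vertex ordering 0 < 1 < 2 < 3 < 4 < 5 < 6 < 7. The simplices of K, each written with vertices in increasing order, are:

  0-simplices (8): [0], [1], [2], [3], [4], [5], [6], [7]
  1-simplices (8): [0,3], [0,4], [0,6], [1,2], [2,4], [2,5], [3,6], [5,6]
  2-simplices (1): [0,3,6]

Hence C_0 ≅ Z^8, C_1 ≅ Z^8, C_2 ≅ Z^1.

∂_1: C_1 → C_0 sends each edge [p,q] (with p < q) to q − p. For instance
  ∂[2,5] = [5] − [2].
As a 8×8 matrix over Z this has rank 6, with invariant factors (1,1,1,1,1,1).

∂_2: C_2 → C_1 maps a triangle to the signed sum of its edges. For instance
  ∂[0,3,6] = [3,6] − [0,6] + [0,3].
As a 8×1 matrix over Z this has rank 1, with invariant factors (1).

From H_k ≅ ker(∂_k) / im(∂_{k+1}) we obtain:

  H_0: rank C_0 − rank ∂_1 = 8 − 6 = 2, and the invariant factors of ∂_1 are all 1, so H_0 ≅ Z^2.
  H_1: rank ker ∂_1 − rank ∂_2 = (8 − 6) − 1 = 1, and the invariant factors of ∂_2 are all 1, so H_1 ≅ Z.
  H_2: rank ker ∂_2 − rank ∂_3 = (1 − 1) − 0 = 0, and there is no ∂_3, so H_2 ≅ 0.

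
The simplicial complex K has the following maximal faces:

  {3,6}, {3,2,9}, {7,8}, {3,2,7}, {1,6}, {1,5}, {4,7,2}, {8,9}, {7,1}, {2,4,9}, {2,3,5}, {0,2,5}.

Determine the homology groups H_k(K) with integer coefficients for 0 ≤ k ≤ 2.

K has 10 vertices, 18 edges, 6 triangles.
rank ∂_0 = 0, rank ∂_1 = 9 ⇒ b_0 = 10 − 0 − 9 = 1; all invariant factors of ∂_1 are 1 so no torsion. So H_0 = Z.
rank ∂_1 = 9, rank ∂_2 = 6 ⇒ b_1 = 18 − 9 − 6 = 3; all invariant factors of ∂_2 are 1 so no torsion. So H_1 = Z^3.
rank ∂_2 = 6, rank ∂_3 = 0 ⇒ b_2 = 6 − 6 − 0 = 0. So H_2 = 0.

H_0 ≅ Z,  H_1 ≅ Z^3,  H_2 = 0.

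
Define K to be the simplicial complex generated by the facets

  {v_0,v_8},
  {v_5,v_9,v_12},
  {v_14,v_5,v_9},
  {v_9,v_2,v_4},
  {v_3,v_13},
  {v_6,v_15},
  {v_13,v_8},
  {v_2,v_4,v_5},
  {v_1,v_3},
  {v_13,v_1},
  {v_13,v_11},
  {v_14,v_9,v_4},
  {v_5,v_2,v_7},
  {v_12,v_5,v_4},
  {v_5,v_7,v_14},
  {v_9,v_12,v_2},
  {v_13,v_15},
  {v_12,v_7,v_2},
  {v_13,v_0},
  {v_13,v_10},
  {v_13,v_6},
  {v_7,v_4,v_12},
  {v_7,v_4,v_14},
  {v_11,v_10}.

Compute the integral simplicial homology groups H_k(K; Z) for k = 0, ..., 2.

Order the vertices as v_0 < v_1 < v_2 < v_3 < v_4 < v_5 < v_6 < v_7 < v_8 < v_9 < v_10 < v_11 < v_12 < v_13 < v_14 < v_15. Listing each simplex with vertices in this order, K has dimension 2 with simplices:

  0-simplices (16): [v_0], [v_1], [v_2], [v_3], [v_4], [v_5], [v_6], [v_7], [v_8], [v_9], [v_10], [v_11], [v_12], [v_13], [v_14], [v_15]
  1-simplices (30): (30 of them)
  2-simplices (12): (12 of them)

so the chain groups are C_0 ≅ Z^16, C_1 ≅ Z^30, C_2 ≅ Z^12.

Boundary ∂_1: C_1 → C_0 sends each edge [p,q] (with p < q) to q − p. For instance
  ∂[v_4,v_14] = [v_14] − [v_4].
The resulting 16×30 matrix has rank 14, and its Smith normal form has invariant factors (1,1,1,1,1,1,1,1,1,1,1,1,1,1).

The boundary map ∂_2: C_2 → C_1 maps a triangle to the signed sum of its edges. For instance
  ∂[v_2,v_7,v_12] = [v_7,v_12] − [v_2,v_12] + [v_2,v_7],
  ∂[v_5,v_7,v_14] = [v_7,v_14] − [v_5,v_14] + [v_5,v_7].
The 30×12 boundary matrix has rank 12 and Smith normal form diag(1,1,1,1,1,1,1,1,1,1,1,2).

Now H_k = ker ∂_k / im ∂_{k+1}, so:

  H_0: rank C_0 − rank ∂_1 = 16 − 14 = 2, and the invariant factors of ∂_1 are all 1, so H_0 = Z^2.
  H_1: rank ker ∂_1 − rank ∂_2 = (30 − 14) − 12 = 4, and ∂_2 has invariant factor 2 > 1, so H_1 = Z^4 ⊕ Z/2Z.
  H_2: rank ker ∂_2 − rank ∂_3 = (12 − 12) − 0 = 0, and there is no ∂_3, so H_2 = 0.

(K is a triangulation of the disjoint union of a wedge of 4 circles and the real projective plane RP^2.)

H_0 = Z^2,  H_1 = Z^4 ⊕ Z/2Z,  H_2 = 0.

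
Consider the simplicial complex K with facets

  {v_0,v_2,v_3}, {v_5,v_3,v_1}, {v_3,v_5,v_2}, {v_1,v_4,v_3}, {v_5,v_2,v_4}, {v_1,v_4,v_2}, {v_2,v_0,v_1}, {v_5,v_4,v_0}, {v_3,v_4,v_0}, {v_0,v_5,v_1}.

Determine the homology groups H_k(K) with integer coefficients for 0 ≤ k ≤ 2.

We work with the vertex ordering v_0 < v_1 < v_2 < v_3 < v_4 < v_5. The simplices of K, each written with vertices in increasing order, are:

  0-simplices (6): [v_0], [v_1], [v_2], [v_3], [v_4], [v_5]
  1-simplices (15): (15 of them)
  2-simplices (10): [v_0,v_1,v_2], [v_0,v_1,v_5], [v_0,v_2,v_3], [v_0,v_3,v_4], [v_0,v_4,v_5], [v_1,v_2,v_4], [v_1,v_3,v_4], [v_1,v_3,v_5], [v_2,v_3,v_5], [v_2,v_4,v_5]

Hence C_0 ≅ Z^6, C_1 ≅ Z^15, C_2 ≅ Z^10.

∂_1: C_1 → C_0 is given by ∂[p,q] = [q] − [p]. For instance
  ∂[v_0,v_5] = [v_5] − [v_0].
The resulting 6×15 matrix has rank 5, and its Smith normal form has invariant factors (1,1,1,1,1).

The boundary map ∂_2: C_2 → C_1 acts by ∂[p,q,r] = [q,r] − [p,r] + [p,q]. For instance
  ∂[v_1,v_3,v_5] = [v_3,v_5] − [v_1,v_5] + [v_1,v_3],
  ∂[v_2,v_4,v_5] = [v_4,v_5] − [v_2,v_5] + [v_2,v_4].
The resulting 15×10 matrix has rank 10, and its Smith normal form has invariant factors (1,1,1,1,1,1,1,1,1,2).

Computing H_k = (kernel of ∂_k) / (image of ∂_{k+1}):

  H_0: rank C_0 − rank ∂_1 = 6 − 5 = 1, and the invariant factors of ∂_1 are all 1, so H_0 ≅ Z.
  H_1: rank ker ∂_1 − rank ∂_2 = (15 − 5) − 10 = 0, and ∂_2 has invariant factor 2 > 1, so H_1 ≅ Z/2.
  H_2: rank ker ∂_2 − rank ∂_3 = (10 − 10) − 0 = 0, and there is no ∂_3, so H_2 ≅ 0.

As a check, the Euler characteristic is 6 − 15 + 10 = 1, which agrees with 1 − 0 + 0 = 1.
(K is a triangulation of the real projective plane RP^2.)

H_0 ≅ Z,  H_1 ≅ Z/2,  H_2 = 0.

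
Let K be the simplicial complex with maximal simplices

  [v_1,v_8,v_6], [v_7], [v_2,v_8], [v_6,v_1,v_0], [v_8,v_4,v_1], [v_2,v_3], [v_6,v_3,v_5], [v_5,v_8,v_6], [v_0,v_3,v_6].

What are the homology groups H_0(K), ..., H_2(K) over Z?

H_0 = Z^2,  H_1 = Z,  H_2 = 0.

Take the total order v_0 < v_1 < v_2 < v_3 < v_4 < v_5 < v_6 < v_7 < v_8 on the vertex set. Then K (dimension 2) consists of the simplices:

  0-simplices (9): [v_0], [v_1], [v_2], [v_3], [v_4], [v_5], [v_6], [v_7], [v_8]
  1-simplices (14): [v_0,v_1], [v_0,v_3], [v_0,v_6], [v_1,v_4], [v_1,v_6], [v_1,v_8], [v_2,v_3], [v_2,v_8], [v_3,v_5], [v_3,v_6], [v_4,v_8], [v_5,v_6], [v_5,v_8], [v_6,v_8]
  2-simplices (6): [v_0,v_1,v_6], [v_0,v_3,v_6], [v_1,v_4,v_8], [v_1,v_6,v_8], [v_3,v_5,v_6], [v_5,v_6,v_8]

Hence C_0 ≅ Z^9, C_1 ≅ Z^14, C_2 ≅ Z^6.

The boundary map ∂_1: C_1 → C_0 maps an edge to its endpoints' difference, ∂[p,q] = q − p. For instance
  ∂[v_2,v_3] = [v_3] − [v_2].
The 9×14 boundary matrix has rank 7 and Smith normal form diag(1,1,1,1,1,1,1).

Boundary ∂_2: C_2 → C_1 maps a triangle to the signed sum of its edges. For instance
  ∂[v_3,v_5,v_6] = [v_5,v_6] − [v_3,v_6] + [v_3,v_5],
  ∂[v_0,v_3,v_6] = [v_3,v_6] − [v_0,v_6] + [v_0,v_3].
This gives a 14×6 integer matrix of rank 6; reducing to Smith normal form yields diagonal entries (1,1,1,1,1,1).

Reading off H_k = ker ∂_k / im ∂_{k+1}:

  H_0: rank C_0 − rank ∂_1 = 9 − 7 = 2, and the invariant factors of ∂_1 are all 1, so H_0 = Z^2.
  H_1: rank ker ∂_1 − rank ∂_2 = (14 − 7) − 6 = 1, and the invariant factors of ∂_2 are all 1, so H_1 = Z.
  H_2: rank ker ∂_2 − rank ∂_3 = (6 − 6) − 0 = 0, and there is no ∂_3, so H_2 = 0.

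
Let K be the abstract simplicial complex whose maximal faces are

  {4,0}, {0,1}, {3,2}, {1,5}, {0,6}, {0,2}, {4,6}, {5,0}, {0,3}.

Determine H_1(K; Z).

H_1 = Z^3.

We work with the vertex ordering 0 < 1 < 2 < 3 < 4 < 5 < 6. The simplices of K, each written with vertices in increasing order, are:

  0-simplices (7): [0], [1], [2], [3], [4], [5], [6]
  1-simplices (9): [0,1], [0,2], [0,3], [0,4], [0,5], [0,6], [1,5], [2,3], [4,6]

Hence C_0 ≅ Z^7, C_1 ≅ Z^9.

∂_1: C_1 → C_0 sends each edge [p,q] (with p < q) to q − p.
This gives a 7×9 integer matrix of rank 6; reducing to Smith normal form yields diagonal entries (1,1,1,1,1,1).

Computing H_k = (kernel of ∂_k) / (image of ∂_{k+1}):

  H_1: rank ker ∂_1 − rank ∂_2 = (9 − 6) − 0 = 3, and there is no ∂_2, so H_1 ≅ Z^3.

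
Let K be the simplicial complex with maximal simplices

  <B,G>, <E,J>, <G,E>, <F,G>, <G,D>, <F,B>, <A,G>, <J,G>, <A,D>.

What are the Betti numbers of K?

b_0 = 1, b_1 = 3.

We work with the vertex ordering A < B < D < E < F < G < J. The simplices of K, each written with vertices in increasing order, are:

  0-simplices (7): A, B, D, E, F, G, J
  1-simplices (9): AD, AG, BF, BG, DG, EG, EJ, FG, GJ

Hence C_0 ≅ Z^7, C_1 ≅ Z^9.

Boundary ∂_1: C_1 → C_0 sends each edge [p,q] (with p < q) to q − p. For instance
  ∂FG = G − F.
This gives a 7×9 integer matrix of rank 6; reducing to Smith normal form yields diagonal entries (1,1,1,1,1,1).

Computing H_k = (kernel of ∂_k) / (image of ∂_{k+1}):

  H_0: rank C_0 − rank ∂_1 = 7 − 6 = 1, and the invariant factors of ∂_1 are all 1, so H_0 = Z.
  H_1: rank ker ∂_1 − rank ∂_2 = (9 − 6) − 0 = 3, and there is no ∂_2, so H_1 = Z^3.

(K is a triangulation of a wedge of 3 circles.)

Hence the Betti numbers are b_0 = 1, b_1 = 3.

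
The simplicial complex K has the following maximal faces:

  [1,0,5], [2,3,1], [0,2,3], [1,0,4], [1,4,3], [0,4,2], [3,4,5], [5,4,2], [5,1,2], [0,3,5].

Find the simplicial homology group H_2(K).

Take the total order 0 < 1 < 2 < 3 < 4 < 5 on the vertex set. Then K (dimension 2) consists of the simplices:

  0-simplices (6): [0], [1], [2], [3], [4], [5]
  1-simplices (15): [0,1], [0,2], [0,3], [0,4], [0,5], [1,2], [1,3], [1,4], [1,5], [2,3], [2,4], [2,5], [3,4], [3,5], [4,5]
  2-simplices (10): [0,1,4], [0,1,5], [0,2,3], [0,2,4], [0,3,5], [1,2,3], [1,2,5], [1,3,4], [2,4,5], [3,4,5]

Hence C_0 ≅ Z^6, C_1 ≅ Z^15, C_2 ≅ Z^10.

∂_1: C_1 → C_0 maps an edge to its endpoints' difference, ∂[p,q] = q − p. For instance
  ∂[1,3] = [3] − [1].
As a 6×15 matrix over Z this has rank 5, with invariant factors (1,1,1,1,1).

∂_2: C_2 → C_1 acts by ∂[p,q,r] = [q,r] − [p,r] + [p,q]. For instance
  ∂[0,1,5] = [1,5] − [0,5] + [0,1],
  ∂[1,3,4] = [3,4] − [1,4] + [1,3].
The resulting 15×10 matrix has rank 10, and its Smith normal form has invariant factors (1,1,1,1,1,1,1,1,1,2).

Now H_k = ker ∂_k / im ∂_{k+1}, so:

  H_2: rank ker ∂_2 − rank ∂_3 = (10 − 10) − 0 = 0, and there is no ∂_3, so H_2 ≅ 0.

H_2 = 0.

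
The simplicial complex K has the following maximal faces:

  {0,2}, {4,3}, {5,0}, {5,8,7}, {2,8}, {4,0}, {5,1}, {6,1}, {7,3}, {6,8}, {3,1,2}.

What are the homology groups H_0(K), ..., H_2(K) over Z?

Take the total order 0 < 1 < 2 < 3 < 4 < 5 < 6 < 7 < 8 on the vertex set. Then K (dimension 2) consists of the simplices:

  0-simplices (9): [0], [1], [2], [3], [4], [5], [6], [7], [8]
  1-simplices (15): [0,2], [0,4], [0,5], [1,2], [1,3], [1,5], [1,6], [2,3], [2,8], [3,4], [3,7], [5,7], [5,8], [6,8], [7,8]
  2-simplices (2): [1,2,3], [5,7,8]

so the chain groups are C_0 ≅ Z^9, C_1 ≅ Z^15, C_2 ≅ Z^2.

The boundary map ∂_1: C_1 → C_0 maps an edge to its endpoints' difference, ∂[p,q] = q − p. For instance
  ∂[2,3] = [3] − [2].
As a 9×15 matrix over Z this has rank 8, with invariant factors (1,1,1,1,1,1,1,1).

The boundary map ∂_2: C_2 → C_1 acts by ∂[p,q,r] = [q,r] − [p,r] + [p,q]. For instance
  ∂[5,7,8] = [7,8] − [5,8] + [5,7],
  ∂[1,2,3] = [2,3] − [1,3] + [1,2].
The 15×2 boundary matrix has rank 2 and Smith normal form diag(1,1).

Computing H_k = (kernel of ∂_k) / (image of ∂_{k+1}):

  H_0: rank C_0 − rank ∂_1 = 9 − 8 = 1, and the invariant factors of ∂_1 are all 1, so H_0 ≅ Z.
  H_1: rank ker ∂_1 − rank ∂_2 = (15 − 8) − 2 = 5, and the invariant factors of ∂_2 are all 1, so H_1 ≅ Z^5.
  H_2: rank ker ∂_2 − rank ∂_3 = (2 − 2) − 0 = 0, and there is no ∂_3, so H_2 ≅ 0.

H_0 = Z,  H_1 = Z^5,  H_2 = 0.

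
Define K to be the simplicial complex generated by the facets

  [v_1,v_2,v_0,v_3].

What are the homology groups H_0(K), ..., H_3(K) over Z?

H_0 = Z,  H_1 = 0,  H_2 = 0,  H_3 = 0.

Order the vertices as v_0 < v_1 < v_2 < v_3. Listing each simplex with vertices in this order, K has dimension 3 with simplices:

  0-simplices (4): [v_0], [v_1], [v_2], [v_3]
  1-simplices (6): [v_0,v_1], [v_0,v_2], [v_0,v_3], [v_1,v_2], [v_1,v_3], [v_2,v_3]
  2-simplices (4): [v_0,v_1,v_2], [v_0,v_1,v_3], [v_0,v_2,v_3], [v_1,v_2,v_3]
  3-simplices (1): [v_0,v_1,v_2,v_3]

Hence C_0 ≅ Z^4, C_1 ≅ Z^6, C_2 ≅ Z^4, C_3 ≅ Z^1.

∂_1: C_1 → C_0 sends each edge [p,q] (with p < q) to q − p. For instance
  ∂[v_2,v_3] = [v_3] − [v_2].
This gives a 4×6 integer matrix of rank 3; reducing to Smith normal form yields diagonal entries (1,1,1).

∂_2: C_2 → C_1 sends each 2-simplex [p,q,r] to [q,r] − [p,r] + [p,q]. For instance
  ∂[v_1,v_2,v_3] = [v_2,v_3] − [v_1,v_3] + [v_1,v_2],
  ∂[v_0,v_1,v_2] = [v_1,v_2] − [v_0,v_2] + [v_0,v_1].
The resulting 6×4 matrix has rank 3, and its Smith normal form has invariant factors (1,1,1).

The boundary map ∂_3: C_3 → C_2 sends each 3-simplex σ to the alternating sum Σ_i (−1)^i (σ with its i-th vertex removed). For instance
  ∂[v_0,v_1,v_2,v_3] = [v_1,v_2,v_3] − [v_0,v_2,v_3] + [v_0,v_1,v_3] − [v_0,v_1,v_2].
The 4×1 boundary matrix has rank 1 and Smith normal form diag(1).

Now H_k = ker ∂_k / im ∂_{k+1}, so:

  H_0: rank C_0 − rank ∂_1 = 4 − 3 = 1, and the invariant factors of ∂_1 are all 1, so H_0 ≅ Z.
  H_1: rank ker ∂_1 − rank ∂_2 = (6 − 3) − 3 = 0, and the invariant factors of ∂_2 are all 1, so H_1 ≅ 0.
  H_2: rank ker ∂_2 − rank ∂_3 = (4 − 3) − 1 = 0, and the invariant factors of ∂_3 are all 1, so H_2 ≅ 0.
  H_3: rank ker ∂_3 − rank ∂_4 = (1 − 1) − 0 = 0, and there is no ∂_4, so H_3 ≅ 0.

As a check, the Euler characteristic is 4 − 6 + 4 − 1 = 1, which agrees with 1 − 0 + 0 − 0 = 1.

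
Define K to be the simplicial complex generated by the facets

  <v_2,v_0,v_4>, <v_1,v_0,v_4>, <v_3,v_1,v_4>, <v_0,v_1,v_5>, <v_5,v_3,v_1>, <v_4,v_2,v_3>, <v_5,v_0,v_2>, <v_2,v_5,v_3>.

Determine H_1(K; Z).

Order the vertices as v_0 < v_1 < v_2 < v_3 < v_4 < v_5. Listing each simplex with vertices in this order, K has dimension 2 with simplices:

  0-simplices (6): [v_0], [v_1], [v_2], [v_3], [v_4], [v_5]
  1-simplices (12): [v_0,v_1], [v_0,v_2], [v_0,v_4], [v_0,v_5], [v_1,v_3], [v_1,v_4], [v_1,v_5], [v_2,v_3], [v_2,v_4], [v_2,v_5], [v_3,v_4], [v_3,v_5]
  2-simplices (8): [v_0,v_1,v_4], [v_0,v_1,v_5], [v_0,v_2,v_4], [v_0,v_2,v_5], [v_1,v_3,v_4], [v_1,v_3,v_5], [v_2,v_3,v_4], [v_2,v_3,v_5]

so the chain groups are C_0 ≅ Z^6, C_1 ≅ Z^12, C_2 ≅ Z^8.

The boundary map ∂_1: C_1 → C_0 is given by ∂[p,q] = [q] − [p]. For instance
  ∂[v_3,v_4] = [v_4] − [v_3].
The resulting 6×12 matrix has rank 5, and its Smith normal form has invariant factors (1,1,1,1,1).

The boundary map ∂_2: C_2 → C_1 acts by ∂[p,q,r] = [q,r] − [p,r] + [p,q]. For instance
  ∂[v_1,v_3,v_5] = [v_3,v_5] − [v_1,v_5] + [v_1,v_3],
  ∂[v_0,v_2,v_4] = [v_2,v_4] − [v_0,v_4] + [v_0,v_2].
This gives a 12×8 integer matrix of rank 7; reducing to Smith normal form yields diagonal entries (1,1,1,1,1,1,1).

From H_k ≅ ker(∂_k) / im(∂_{k+1}) we obtain:

  H_1: rank ker ∂_1 − rank ∂_2 = (12 − 5) − 7 = 0, and the invariant factors of ∂_2 are all 1, so H_1 ≅ 0.

H_1 = 0.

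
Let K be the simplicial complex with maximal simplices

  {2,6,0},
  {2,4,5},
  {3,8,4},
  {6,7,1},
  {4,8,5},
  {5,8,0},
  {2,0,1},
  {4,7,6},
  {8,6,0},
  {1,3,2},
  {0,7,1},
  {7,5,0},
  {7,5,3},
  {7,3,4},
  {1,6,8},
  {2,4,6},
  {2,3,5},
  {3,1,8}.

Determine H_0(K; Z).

Order the vertices as 0 < 1 < 2 < 3 < 4 < 5 < 6 < 7 < 8. Listing each simplex with vertices in this order, K has dimension 2 with simplices:

  0-simplices (9): [0], [1], [2], [3], [4], [5], [6], [7], [8]
  1-simplices (27): (27 of them)
  2-simplices (18): [0,1,2], [0,1,7], [0,2,6], [0,5,7], [0,5,8], [0,6,8], [1,2,3], [1,3,8], [1,6,7], [1,6,8], [2,3,5], [2,4,5], [2,4,6], [3,4,7], [3,4,8], [3,5,7], [4,5,8], [4,6,7]

giving chain groups C_0 ≅ Z^9, C_1 ≅ Z^27, C_2 ≅ Z^18.

∂_1: C_1 → C_0 sends each edge [p,q] (with p < q) to q − p.
As a 9×27 matrix over Z this has rank 8, with invariant factors (1,1,1,1,1,1,1,1).

Boundary ∂_2: C_2 → C_1 acts by ∂[p,q,r] = [q,r] − [p,r] + [p,q]. For instance
  ∂[2,4,5] = [4,5] − [2,5] + [2,4],
  ∂[3,4,7] = [4,7] − [3,7] + [3,4].
This gives a 27×18 integer matrix of rank 18; reducing to Smith normal form yields diagonal entries (1,1,1,1,1,1,1,1,1,1,1,1,1,1,1,1,1,2).

Now H_k = ker ∂_k / im ∂_{k+1}, so:

  H_0: rank C_0 − rank ∂_1 = 9 − 8 = 1, and the invariant factors of ∂_1 are all 1, so H_0 ≅ Z.

H_0 = Z.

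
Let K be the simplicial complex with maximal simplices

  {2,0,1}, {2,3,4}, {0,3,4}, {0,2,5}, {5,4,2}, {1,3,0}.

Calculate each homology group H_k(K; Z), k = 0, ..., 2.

H_0 = Z,  H_1 = Z,  H_2 = 0.

Take the total order 0 < 1 < 2 < 3 < 4 < 5 on the vertex set. Then K (dimension 2) consists of the simplices:

  0-simplices (6): [0], [1], [2], [3], [4], [5]
  1-simplices (12): [0,1], [0,2], [0,3], [0,4], [0,5], [1,2], [1,3], [2,3], [2,4], [2,5], [3,4], [4,5]
  2-simplices (6): [0,1,2], [0,1,3], [0,2,5], [0,3,4], [2,3,4], [2,4,5]

so the chain groups are C_0 ≅ Z^6, C_1 ≅ Z^12, C_2 ≅ Z^6.

The boundary map ∂_1: C_1 → C_0 is given by ∂[p,q] = [q] − [p]. For instance
  ∂[2,4] = [4] − [2].
As a 6×12 matrix over Z this has rank 5, with invariant factors (1,1,1,1,1).

The boundary map ∂_2: C_2 → C_1 sends each 2-simplex [p,q,r] to [q,r] − [p,r] + [p,q]. For instance
  ∂[0,2,5] = [2,5] − [0,5] + [0,2],
  ∂[2,3,4] = [3,4] − [2,4] + [2,3].
As a 12×6 matrix over Z this has rank 6, with invariant factors (1,1,1,1,1,1).

Now H_k = ker ∂_k / im ∂_{k+1}, so:

  H_0: rank C_0 − rank ∂_1 = 6 − 5 = 1, and the invariant factors of ∂_1 are all 1, so H_0 ≅ Z.
  H_1: rank ker ∂_1 − rank ∂_2 = (12 − 5) − 6 = 1, and the invariant factors of ∂_2 are all 1, so H_1 ≅ Z.
  H_2: rank ker ∂_2 − rank ∂_3 = (6 − 6) − 0 = 0, and there is no ∂_3, so H_2 ≅ 0.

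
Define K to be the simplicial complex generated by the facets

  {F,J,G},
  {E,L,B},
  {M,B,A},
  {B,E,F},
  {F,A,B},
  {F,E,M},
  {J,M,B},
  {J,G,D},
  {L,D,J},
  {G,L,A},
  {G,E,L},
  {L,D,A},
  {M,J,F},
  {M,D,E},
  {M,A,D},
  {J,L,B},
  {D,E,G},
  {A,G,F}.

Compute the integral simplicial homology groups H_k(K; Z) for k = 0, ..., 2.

Take the total order A < B < D < E < F < G < J < L < M on the vertex set. Then K (dimension 2) consists of the simplices:

  0-simplices (9): A, B, D, E, F, G, J, L, M
  1-simplices (27): AB, AD, AF, AG, AL, AM, BE, BF, BJ, BL, BM, DE, DG, DJ, DL, DM, EF, EG, EL, EM, FG, FJ, FM, GJ, GL, JL, JM
  2-simplices (18): ABF, ABM, ADL, ADM, AFG, AGL, BEF, BEL, BJL, BJM, DEG, DEM, DGJ, DJL, EFM, EGL, FGJ, FJM

Hence C_0 ≅ Z^9, C_1 ≅ Z^27, C_2 ≅ Z^18.

The boundary map ∂_1: C_1 → C_0 sends each edge [p,q] (with p < q) to q − p.
As a 9×27 matrix over Z this has rank 8, with invariant factors (1,1,1,1,1,1,1,1).

The boundary map ∂_2: C_2 → C_1 acts by ∂[p,q,r] = [q,r] − [p,r] + [p,q]. For instance
  ∂ADM = DM − AM + AD,
  ∂BJM = JM − BM + BJ.
The 27×18 boundary matrix has rank 18 and Smith normal form diag(1,1,1,1,1,1,1,1,1,1,1,1,1,1,1,1,1,2).

Computing H_k = (kernel of ∂_k) / (image of ∂_{k+1}):

  H_0: rank C_0 − rank ∂_1 = 9 − 8 = 1, and the invariant factors of ∂_1 are all 1, so H_0 ≅ Z.
  H_1: rank ker ∂_1 − rank ∂_2 = (27 − 8) − 18 = 1, and ∂_2 has invariant factor 2 > 1, so H_1 ≅ Z ⊕ Z_2.
  H_2: rank ker ∂_2 − rank ∂_3 = (18 − 18) − 0 = 0, and there is no ∂_3, so H_2 ≅ 0.

As a check, the Euler characteristic is 9 − 27 + 18 = 0, which agrees with 1 − 1 + 0 = 0.

H_0 = Z,  H_1 = Z ⊕ Z_2,  H_2 = 0.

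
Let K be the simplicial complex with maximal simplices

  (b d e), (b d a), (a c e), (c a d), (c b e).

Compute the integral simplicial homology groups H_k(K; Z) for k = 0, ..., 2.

We work with the vertex ordering a < b < c < d < e. The simplices of K, each written with vertices in increasing order, are:

  0-simplices (5): a, b, c, d, e
  1-simplices (10): ab, ac, ad, ae, bc, bd, be, cd, ce, de
  2-simplices (5): abd, acd, ace, bce, bde

Hence C_0 ≅ Z^5, C_1 ≅ Z^10, C_2 ≅ Z^5.

Boundary ∂_1: C_1 → C_0 is given by ∂[p,q] = [q] − [p]. For instance
  ∂bd = d − b.
As a 5×10 matrix over Z this has rank 4, with invariant factors (1,1,1,1).

The boundary map ∂_2: C_2 → C_1 maps a triangle to the signed sum of its edges. For instance
  ∂bde = de − be + bd,
  ∂acd = cd − ad + ac.
The resulting 10×5 matrix has rank 5, and its Smith normal form has invariant factors (1,1,1,1,1).

Now H_k = ker ∂_k / im ∂_{k+1}, so:

  H_0: rank C_0 − rank ∂_1 = 5 − 4 = 1, and the invariant factors of ∂_1 are all 1, so H_0 ≅ Z.
  H_1: rank ker ∂_1 − rank ∂_2 = (10 − 4) − 5 = 1, and the invariant factors of ∂_2 are all 1, so H_1 ≅ Z.
  H_2: rank ker ∂_2 − rank ∂_3 = (5 − 5) − 0 = 0, and there is no ∂_3, so H_2 ≅ 0.

As a check, the Euler characteristic is 5 − 10 + 5 = 0, which agrees with 1 − 1 + 0 = 0.

H_0 ≅ Z,  H_1 ≅ Z,  H_2 = 0.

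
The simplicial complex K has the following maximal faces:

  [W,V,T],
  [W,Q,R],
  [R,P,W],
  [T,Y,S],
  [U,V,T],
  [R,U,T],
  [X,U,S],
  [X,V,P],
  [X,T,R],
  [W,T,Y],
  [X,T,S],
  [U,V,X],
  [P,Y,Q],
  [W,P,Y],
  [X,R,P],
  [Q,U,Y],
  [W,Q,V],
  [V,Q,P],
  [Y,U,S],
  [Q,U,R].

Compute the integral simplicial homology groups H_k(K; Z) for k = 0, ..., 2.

H_0 ≅ Z,  H_1 ≅ Z ⊕ Z/2,  H_2 = 0.

Fix the vertex order P < Q < R < S < T < U < V < W < X < Y and write every simplex with vertices in increasing order. Then dim K = 2 and the simplices of K are:

  0-simplices (10): P, Q, R, S, T, U, V, W, X, Y
  1-simplices (30): PQ, PR, PV, PW, PX, PY, QR, QU, QV, QW, QY, RT, RU, RW, RX, ST, SU, SX, SY, TU, TV, TW, TX, TY, UV, UX, UY, VW, VX, WY
  2-simplices (20): PQV, PQY, PRW, PRX, PVX, PWY, QRU, QRW, QUY, QVW, RTU, RTX, STX, STY, SUX, SUY, TUV, TVW, TWY, UVX

so the chain groups are C_0 ≅ Z^10, C_1 ≅ Z^30, C_2 ≅ Z^20.

The boundary map ∂_1: C_1 → C_0 sends each edge [p,q] (with p < q) to q − p. For instance
  ∂SY = Y − S.
As a 10×30 matrix over Z this has rank 9, with invariant factors (1,1,1,1,1,1,1,1,1).

∂_2: C_2 → C_1 sends each 2-simplex [p,q,r] to [q,r] − [p,r] + [p,q]. For instance
  ∂QUY = UY − QY + QU,
  ∂PQY = QY − PY + PQ.
The 30×20 boundary matrix has rank 20 and Smith normal form diag(1,1,1,1,1,1,1,1,1,1,1,1,1,1,1,1,1,1,1,2).

From H_k ≅ ker(∂_k) / im(∂_{k+1}) we obtain:

  H_0: rank C_0 − rank ∂_1 = 10 − 9 = 1, and the invariant factors of ∂_1 are all 1, so H_0 = Z.
  H_1: rank ker ∂_1 − rank ∂_2 = (30 − 9) − 20 = 1, and ∂_2 has invariant factor 2 > 1, so H_1 = Z ⊕ Z/2.
  H_2: rank ker ∂_2 − rank ∂_3 = (20 − 20) − 0 = 0, and there is no ∂_3, so H_2 = 0.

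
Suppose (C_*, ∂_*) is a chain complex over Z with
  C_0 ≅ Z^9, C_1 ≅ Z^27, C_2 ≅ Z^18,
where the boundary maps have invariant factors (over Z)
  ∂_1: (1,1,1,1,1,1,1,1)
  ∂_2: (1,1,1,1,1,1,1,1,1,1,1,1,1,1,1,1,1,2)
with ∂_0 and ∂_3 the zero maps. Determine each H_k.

H_0: b_0 = 9 − 0 − 8 = 1; torsion from ∂_1 factors > 1: none. So H_0 = Z.
H_1: b_1 = 27 − 8 − 18 = 1; torsion from ∂_2 factors > 1: [2]. So H_1 = Z ⊕ Z/2.
H_2: b_2 = 18 − 18 − 0 = 0; torsion from ∂_3 factors > 1: none. So H_2 = 0.

H_0 = Z,  H_1 = Z ⊕ Z/2,  H_2 = 0.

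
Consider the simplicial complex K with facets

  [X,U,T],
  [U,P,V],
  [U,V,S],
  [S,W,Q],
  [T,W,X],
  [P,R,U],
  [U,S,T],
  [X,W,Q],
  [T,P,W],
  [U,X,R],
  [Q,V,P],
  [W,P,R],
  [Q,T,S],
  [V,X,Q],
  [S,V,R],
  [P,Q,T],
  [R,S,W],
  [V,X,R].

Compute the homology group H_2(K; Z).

H_2 ≅ 0.

Take the total order P < Q < R < S < T < U < V < W < X on the vertex set. Then K (dimension 2) consists of the simplices:

  0-simplices (9): P, Q, R, S, T, U, V, W, X
  1-simplices (27): PQ, PR, PT, PU, PV, PW, QS, QT, QV, QW, QX, RS, RU, RV, RW, RX, ST, SU, SV, SW, TU, TW, TX, UV, UX, VX, WX
  2-simplices (18): PQT, PQV, PRU, PRW, PTW, PUV, QST, QSW, QVX, QWX, RSV, RSW, RUX, RVX, STU, SUV, TUX, TWX

giving chain groups C_0 ≅ Z^9, C_1 ≅ Z^27, C_2 ≅ Z^18.

The boundary map ∂_1: C_1 → C_0 maps an edge to its endpoints' difference, ∂[p,q] = q − p.
The resulting 9×27 matrix has rank 8, and its Smith normal form has invariant factors (1,1,1,1,1,1,1,1).

The boundary map ∂_2: C_2 → C_1 sends each 2-simplex [p,q,r] to [q,r] − [p,r] + [p,q]. For instance
  ∂PQT = QT − PT + PQ,
  ∂PUV = UV − PV + PU.
As a 27×18 matrix over Z this has rank 18, with invariant factors (1,1,1,1,1,1,1,1,1,1,1,1,1,1,1,1,1,2).

Computing H_k = (kernel of ∂_k) / (image of ∂_{k+1}):

  H_2: rank ker ∂_2 − rank ∂_3 = (18 − 18) − 0 = 0, and there is no ∂_3, so H_2 ≅ 0.

(K is a triangulation of the Klein bottle.)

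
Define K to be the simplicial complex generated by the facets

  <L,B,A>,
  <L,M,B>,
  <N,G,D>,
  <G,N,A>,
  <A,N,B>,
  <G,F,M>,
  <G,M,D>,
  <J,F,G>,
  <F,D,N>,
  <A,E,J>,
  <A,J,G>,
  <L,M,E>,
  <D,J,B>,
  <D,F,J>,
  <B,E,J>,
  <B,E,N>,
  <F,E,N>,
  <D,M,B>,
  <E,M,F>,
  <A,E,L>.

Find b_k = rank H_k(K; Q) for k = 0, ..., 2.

K has 10 vertices, 30 edges, 20 triangles.
rank ∂_0 = 0, rank ∂_1 = 9 ⇒ b_0 = 10 − 0 − 9 = 1; all invariant factors of ∂_1 are 1 so no torsion. So H_0 = Z.
rank ∂_1 = 9, rank ∂_2 = 20 ⇒ b_1 = 30 − 9 − 20 = 1; ∂_2 has invariant factor(s) [2] giving torsion. So H_1 = Z ⊕ Z_2.
rank ∂_2 = 20, rank ∂_3 = 0 ⇒ b_2 = 20 − 20 − 0 = 0. So H_2 = 0.

b_0 = 1, b_1 = 1, b_2 = 0.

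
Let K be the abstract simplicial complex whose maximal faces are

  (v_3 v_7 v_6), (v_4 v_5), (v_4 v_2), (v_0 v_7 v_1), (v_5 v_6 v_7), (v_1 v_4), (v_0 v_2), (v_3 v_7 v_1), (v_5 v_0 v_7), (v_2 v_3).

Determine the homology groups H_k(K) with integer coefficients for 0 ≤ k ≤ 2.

Order the vertices as v_0 < v_1 < v_2 < v_3 < v_4 < v_5 < v_6 < v_7. Listing each simplex with vertices in this order, K has dimension 2 with simplices:

  0-simplices (8): [v_0], [v_1], [v_2], [v_3], [v_4], [v_5], [v_6], [v_7]
  1-simplices (15): (15 of them)
  2-simplices (5): [v_0,v_1,v_7], [v_0,v_5,v_7], [v_1,v_3,v_7], [v_3,v_6,v_7], [v_5,v_6,v_7]

giving chain groups C_0 ≅ Z^8, C_1 ≅ Z^15, C_2 ≅ Z^5.

The boundary map ∂_1: C_1 → C_0 sends each edge [p,q] (with p < q) to q − p.
As a 8×15 matrix over Z this has rank 7, with invariant factors (1,1,1,1,1,1,1).

∂_2: C_2 → C_1 maps a triangle to the signed sum of its edges. For instance
  ∂[v_3,v_6,v_7] = [v_6,v_7] − [v_3,v_7] + [v_3,v_6],
  ∂[v_1,v_3,v_7] = [v_3,v_7] − [v_1,v_7] + [v_1,v_3].
This gives a 15×5 integer matrix of rank 5; reducing to Smith normal form yields diagonal entries (1,1,1,1,1).

Now H_k = ker ∂_k / im ∂_{k+1}, so:

  H_0: rank C_0 − rank ∂_1 = 8 − 7 = 1, and the invariant factors of ∂_1 are all 1, so H_0 ≅ Z.
  H_1: rank ker ∂_1 − rank ∂_2 = (15 − 7) − 5 = 3, and the invariant factors of ∂_2 are all 1, so H_1 ≅ Z^3.
  H_2: rank ker ∂_2 − rank ∂_3 = (5 − 5) − 0 = 0, and there is no ∂_3, so H_2 ≅ 0.

H_0 = Z,  H_1 = Z^3,  H_2 = 0.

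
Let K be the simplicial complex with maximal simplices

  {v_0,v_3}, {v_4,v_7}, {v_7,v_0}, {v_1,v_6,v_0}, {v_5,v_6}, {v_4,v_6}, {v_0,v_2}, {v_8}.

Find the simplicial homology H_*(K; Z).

H_0 ≅ Z^2,  H_1 ≅ Z,  H_2 = 0.

K has 9 vertices, 9 edges, 1 triangle.
rank ∂_0 = 0, rank ∂_1 = 7 ⇒ b_0 = 9 − 0 − 7 = 2; all invariant factors of ∂_1 are 1 so no torsion. So H_0 = Z^2.
rank ∂_1 = 7, rank ∂_2 = 1 ⇒ b_1 = 9 − 7 − 1 = 1; all invariant factors of ∂_2 are 1 so no torsion. So H_1 = Z.
rank ∂_2 = 1, rank ∂_3 = 0 ⇒ b_2 = 1 − 1 − 0 = 0. So H_2 = 0.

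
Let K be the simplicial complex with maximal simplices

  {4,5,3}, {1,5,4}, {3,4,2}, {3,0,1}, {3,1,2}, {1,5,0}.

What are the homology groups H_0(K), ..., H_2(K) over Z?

H_0 = Z,  H_1 = Z,  H_2 = 0.

Take the total order 0 < 1 < 2 < 3 < 4 < 5 on the vertex set. Then K (dimension 2) consists of the simplices:

  0-simplices (6): [0], [1], [2], [3], [4], [5]
  1-simplices (12): [0,1], [0,3], [0,5], [1,2], [1,3], [1,4], [1,5], [2,3], [2,4], [3,4], [3,5], [4,5]
  2-simplices (6): [0,1,3], [0,1,5], [1,2,3], [1,4,5], [2,3,4], [3,4,5]

so the chain groups are C_0 ≅ Z^6, C_1 ≅ Z^12, C_2 ≅ Z^6.

The boundary map ∂_1: C_1 → C_0 maps an edge to its endpoints' difference, ∂[p,q] = q − p. For instance
  ∂[0,3] = [3] − [0].
The 6×12 boundary matrix has rank 5 and Smith normal form diag(1,1,1,1,1).

∂_2: C_2 → C_1 maps a triangle to the signed sum of its edges. For instance
  ∂[3,4,5] = [4,5] − [3,5] + [3,4],
  ∂[1,4,5] = [4,5] − [1,5] + [1,4].
The resulting 12×6 matrix has rank 6, and its Smith normal form has invariant factors (1,1,1,1,1,1).

Computing H_k = (kernel of ∂_k) / (image of ∂_{k+1}):

  H_0: rank C_0 − rank ∂_1 = 6 − 5 = 1, and the invariant factors of ∂_1 are all 1, so H_0 = Z.
  H_1: rank ker ∂_1 − rank ∂_2 = (12 − 5) − 6 = 1, and the invariant factors of ∂_2 are all 1, so H_1 = Z.
  H_2: rank ker ∂_2 − rank ∂_3 = (6 − 6) − 0 = 0, and there is no ∂_3, so H_2 = 0.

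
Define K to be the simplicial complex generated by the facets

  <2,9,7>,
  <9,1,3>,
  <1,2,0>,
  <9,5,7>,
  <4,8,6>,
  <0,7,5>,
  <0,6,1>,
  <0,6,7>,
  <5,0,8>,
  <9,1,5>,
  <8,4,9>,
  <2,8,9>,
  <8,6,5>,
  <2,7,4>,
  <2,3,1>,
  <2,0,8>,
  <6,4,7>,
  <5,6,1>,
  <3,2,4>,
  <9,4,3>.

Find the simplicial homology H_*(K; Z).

H_0 ≅ Z,  H_1 ≅ Z ⊕ Z_2,  H_2 = 0.

Order the vertices as 0 < 1 < 2 < 3 < 4 < 5 < 6 < 7 < 8 < 9. Listing each simplex with vertices in this order, K has dimension 2 with simplices:

  0-simplices (10): [0], [1], [2], [3], [4], [5], [6], [7], [8], [9]
  1-simplices (30): (30 of them)
  2-simplices (20): (20 of them)

giving chain groups C_0 ≅ Z^10, C_1 ≅ Z^30, C_2 ≅ Z^20.

∂_1: C_1 → C_0 is given by ∂[p,q] = [q] − [p]. For instance
  ∂[4,6] = [6] − [4].
The 10×30 boundary matrix has rank 9 and Smith normal form diag(1,1,1,1,1,1,1,1,1).

∂_2: C_2 → C_1 acts by ∂[p,q,r] = [q,r] − [p,r] + [p,q]. For instance
  ∂[3,4,9] = [4,9] − [3,9] + [3,4],
  ∂[0,1,6] = [1,6] − [0,6] + [0,1].
The 30×20 boundary matrix has rank 20 and Smith normal form diag(1,1,1,1,1,1,1,1,1,1,1,1,1,1,1,1,1,1,1,2).

Reading off H_k = ker ∂_k / im ∂_{k+1}:

  H_0: rank C_0 − rank ∂_1 = 10 − 9 = 1, and the invariant factors of ∂_1 are all 1, so H_0 = Z.
  H_1: rank ker ∂_1 − rank ∂_2 = (30 − 9) − 20 = 1, and ∂_2 has invariant factor 2 > 1, so H_1 = Z ⊕ Z_2.
  H_2: rank ker ∂_2 − rank ∂_3 = (20 − 20) − 0 = 0, and there is no ∂_3, so H_2 = 0.

As a check, the Euler characteristic is 10 − 30 + 20 = 0, which agrees with 1 − 1 + 0 = 0.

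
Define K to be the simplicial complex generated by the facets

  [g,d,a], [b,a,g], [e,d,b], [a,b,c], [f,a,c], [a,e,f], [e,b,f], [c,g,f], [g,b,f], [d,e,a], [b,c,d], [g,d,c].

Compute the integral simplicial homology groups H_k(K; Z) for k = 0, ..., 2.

Order the vertices as a < b < c < d < e < f < g. Listing each simplex with vertices in this order, K has dimension 2 with simplices:

  0-simplices (7): a, b, c, d, e, f, g
  1-simplices (18): ab, ac, ad, ae, af, ag, bc, bd, be, bf, bg, cd, cf, cg, de, dg, ef, fg
  2-simplices (12): abc, abg, acf, ade, adg, aef, bcd, bde, bef, bfg, cdg, cfg

Hence C_0 ≅ Z^7, C_1 ≅ Z^18, C_2 ≅ Z^12.

∂_1: C_1 → C_0 sends each edge [p,q] (with p < q) to q − p. For instance
  ∂dg = g − d.
As a 7×18 matrix over Z this has rank 6, with invariant factors (1,1,1,1,1,1).

The boundary map ∂_2: C_2 → C_1 acts by ∂[p,q,r] = [q,r] − [p,r] + [p,q]. For instance
  ∂abg = bg − ag + ab,
  ∂adg = dg − ag + ad.
The 18×12 boundary matrix has rank 12 and Smith normal form diag(1,1,1,1,1,1,1,1,1,1,1,2).

Reading off H_k = ker ∂_k / im ∂_{k+1}:

  H_0: rank C_0 − rank ∂_1 = 7 − 6 = 1, and the invariant factors of ∂_1 are all 1, so H_0 ≅ Z.
  H_1: rank ker ∂_1 − rank ∂_2 = (18 − 6) − 12 = 0, and ∂_2 has invariant factor 2 > 1, so H_1 ≅ Z/2.
  H_2: rank ker ∂_2 − rank ∂_3 = (12 − 12) − 0 = 0, and there is no ∂_3, so H_2 ≅ 0.

As a check, the Euler characteristic is 7 − 18 + 12 = 1, which agrees with 1 − 0 + 0 = 1.

H_0 = Z,  H_1 = Z/2,  H_2 = 0.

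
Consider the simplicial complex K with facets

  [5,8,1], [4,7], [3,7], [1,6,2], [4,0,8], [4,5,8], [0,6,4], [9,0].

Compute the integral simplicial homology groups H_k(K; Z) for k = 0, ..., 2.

H_0 = Z,  H_1 = Z,  H_2 = 0.

We work with the vertex ordering 0 < 1 < 2 < 3 < 4 < 5 < 6 < 7 < 8 < 9. The simplices of K, each written with vertices in increasing order, are:

  0-simplices (10): [0], [1], [2], [3], [4], [5], [6], [7], [8], [9]
  1-simplices (15): [0,4], [0,6], [0,8], [0,9], [1,2], [1,5], [1,6], [1,8], [2,6], [3,7], [4,5], [4,6], [4,7], [4,8], [5,8]
  2-simplices (5): [0,4,6], [0,4,8], [1,2,6], [1,5,8], [4,5,8]

giving chain groups C_0 ≅ Z^10, C_1 ≅ Z^15, C_2 ≅ Z^5.

∂_1: C_1 → C_0 sends each edge [p,q] (with p < q) to q − p. For instance
  ∂[1,6] = [6] − [1].
As a 10×15 matrix over Z this has rank 9, with invariant factors (1,1,1,1,1,1,1,1,1).

The boundary map ∂_2: C_2 → C_1 acts by ∂[p,q,r] = [q,r] − [p,r] + [p,q]. For instance
  ∂[0,4,6] = [4,6] − [0,6] + [0,4],
  ∂[4,5,8] = [5,8] − [4,8] + [4,5].
The 15×5 boundary matrix has rank 5 and Smith normal form diag(1,1,1,1,1).

Reading off H_k = ker ∂_k / im ∂_{k+1}:

  H_0: rank C_0 − rank ∂_1 = 10 − 9 = 1, and the invariant factors of ∂_1 are all 1, so H_0 ≅ Z.
  H_1: rank ker ∂_1 − rank ∂_2 = (15 − 9) − 5 = 1, and the invariant factors of ∂_2 are all 1, so H_1 ≅ Z.
  H_2: rank ker ∂_2 − rank ∂_3 = (5 − 5) − 0 = 0, and there is no ∂_3, so H_2 ≅ 0.

As a check, the Euler characteristic is 10 − 15 + 5 = 0, which agrees with 1 − 1 + 0 = 0.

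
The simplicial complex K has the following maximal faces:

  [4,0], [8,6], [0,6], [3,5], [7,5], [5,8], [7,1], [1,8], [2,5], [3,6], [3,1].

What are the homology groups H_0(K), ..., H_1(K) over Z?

H_0 ≅ Z,  H_1 ≅ Z^3.

Fix the vertex order 0 < 1 < 2 < 3 < 4 < 5 < 6 < 7 < 8 and write every simplex with vertices in increasing order. Then dim K = 1 and the simplices of K are:

  0-simplices (9): [0], [1], [2], [3], [4], [5], [6], [7], [8]
  1-simplices (11): [0,4], [0,6], [1,3], [1,7], [1,8], [2,5], [3,5], [3,6], [5,7], [5,8], [6,8]

Hence C_0 ≅ Z^9, C_1 ≅ Z^11.

∂_1: C_1 → C_0 is given by ∂[p,q] = [q] − [p]. For instance
  ∂[1,7] = [7] − [1].
This gives a 9×11 integer matrix of rank 8; reducing to Smith normal form yields diagonal entries (1,1,1,1,1,1,1,1).

Now H_k = ker ∂_k / im ∂_{k+1}, so:

  H_0: rank C_0 − rank ∂_1 = 9 − 8 = 1, and the invariant factors of ∂_1 are all 1, so H_0 = Z.
  H_1: rank ker ∂_1 − rank ∂_2 = (11 − 8) − 0 = 3, and there is no ∂_2, so H_1 = Z^3.

As a check, the Euler characteristic is 9 − 11 = -2, which agrees with 1 − 3 = -2.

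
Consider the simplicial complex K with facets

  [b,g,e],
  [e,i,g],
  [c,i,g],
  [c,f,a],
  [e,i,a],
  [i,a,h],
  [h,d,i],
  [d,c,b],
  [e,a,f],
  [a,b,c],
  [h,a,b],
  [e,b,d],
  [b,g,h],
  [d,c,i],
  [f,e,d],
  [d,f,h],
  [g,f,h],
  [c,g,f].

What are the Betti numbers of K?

b_0 = 1, b_1 = 2, b_2 = 1.

Fix the vertex order a < b < c < d < e < f < g < h < i and write every simplex with vertices in increasing order. Then dim K = 2 and the simplices of K are:

  0-simplices (9): a, b, c, d, e, f, g, h, i
  1-simplices (27): ab, ac, ae, af, ah, ai, bc, bd, be, bg, bh, cd, cf, cg, ci, de, df, dh, di, ef, eg, ei, fg, fh, gh, gi, hi
  2-simplices (18): abc, abh, acf, aef, aei, ahi, bcd, bde, beg, bgh, cdi, cfg, cgi, def, dfh, dhi, egi, fgh

giving chain groups C_0 ≅ Z^9, C_1 ≅ Z^27, C_2 ≅ Z^18.

The boundary map ∂_1: C_1 → C_0 is given by ∂[p,q] = [q] − [p]. For instance
  ∂cd = d − c.
The 9×27 boundary matrix has rank 8 and Smith normal form diag(1,1,1,1,1,1,1,1).

∂_2: C_2 → C_1 acts by ∂[p,q,r] = [q,r] − [p,r] + [p,q]. For instance
  ∂aei = ei − ai + ae,
  ∂abc = bc − ac + ab.
As a 27×18 matrix over Z this has rank 17, with invariant factors (1,1,1,1,1,1,1,1,1,1,1,1,1,1,1,1,1).

Computing H_k = (kernel of ∂_k) / (image of ∂_{k+1}):

  H_0: rank C_0 − rank ∂_1 = 9 − 8 = 1, and the invariant factors of ∂_1 are all 1, so H_0 ≅ Z.
  H_1: rank ker ∂_1 − rank ∂_2 = (27 − 8) − 17 = 2, and the invariant factors of ∂_2 are all 1, so H_1 ≅ Z^2.
  H_2: rank ker ∂_2 − rank ∂_3 = (18 − 17) − 0 = 1, and there is no ∂_3, so H_2 ≅ Z.

Hence the Betti numbers are b_0 = 1, b_1 = 2, b_2 = 1.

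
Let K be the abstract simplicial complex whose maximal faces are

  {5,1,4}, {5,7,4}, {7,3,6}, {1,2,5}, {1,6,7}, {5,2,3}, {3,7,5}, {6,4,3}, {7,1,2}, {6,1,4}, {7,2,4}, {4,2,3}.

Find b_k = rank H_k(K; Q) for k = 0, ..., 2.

Order the vertices as 1 < 2 < 3 < 4 < 5 < 6 < 7. Listing each simplex with vertices in this order, K has dimension 2 with simplices:

  0-simplices (7): [1], [2], [3], [4], [5], [6], [7]
  1-simplices (18): [1,2], [1,4], [1,5], [1,6], [1,7], [2,3], [2,4], [2,5], [2,7], [3,4], [3,5], [3,6], [3,7], [4,5], [4,6], [4,7], [5,7], [6,7]
  2-simplices (12): [1,2,5], [1,2,7], [1,4,5], [1,4,6], [1,6,7], [2,3,4], [2,3,5], [2,4,7], [3,4,6], [3,5,7], [3,6,7], [4,5,7]

so the chain groups are C_0 ≅ Z^7, C_1 ≅ Z^18, C_2 ≅ Z^12.

The boundary map ∂_1: C_1 → C_0 is given by ∂[p,q] = [q] − [p]. For instance
  ∂[3,7] = [7] − [3].
This gives a 7×18 integer matrix of rank 6; reducing to Smith normal form yields diagonal entries (1,1,1,1,1,1).

The boundary map ∂_2: C_2 → C_1 maps a triangle to the signed sum of its edges. For instance
  ∂[1,2,7] = [2,7] − [1,7] + [1,2],
  ∂[1,4,6] = [4,6] − [1,6] + [1,4].
As a 18×12 matrix over Z this has rank 12, with invariant factors (1,1,1,1,1,1,1,1,1,1,1,2).

From H_k ≅ ker(∂_k) / im(∂_{k+1}) we obtain:

  H_0: rank C_0 − rank ∂_1 = 7 − 6 = 1, and the invariant factors of ∂_1 are all 1, so H_0 ≅ Z.
  H_1: rank ker ∂_1 − rank ∂_2 = (18 − 6) − 12 = 0, and ∂_2 has invariant factor 2 > 1, so H_1 ≅ Z/2.
  H_2: rank ker ∂_2 − rank ∂_3 = (12 − 12) − 0 = 0, and there is no ∂_3, so H_2 ≅ 0.

Hence the Betti numbers are b_0 = 1, b_1 = 0, b_2 = 0.

b_0 = 1, b_1 = 0, b_2 = 0.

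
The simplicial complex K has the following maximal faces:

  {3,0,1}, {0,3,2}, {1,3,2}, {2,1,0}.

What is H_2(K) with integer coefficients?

Fix the vertex order 0 < 1 < 2 < 3 and write every simplex with vertices in increasing order. Then dim K = 2 and the simplices of K are:

  0-simplices (4): [0], [1], [2], [3]
  1-simplices (6): [0,1], [0,2], [0,3], [1,2], [1,3], [2,3]
  2-simplices (4): [0,1,2], [0,1,3], [0,2,3], [1,2,3]

Hence C_0 ≅ Z^4, C_1 ≅ Z^6, C_2 ≅ Z^4.

The boundary map ∂_1: C_1 → C_0 is given by ∂[p,q] = [q] − [p]. For instance
  ∂[2,3] = [3] − [2].
The resulting 4×6 matrix has rank 3, and its Smith normal form has invariant factors (1,1,1).

The boundary map ∂_2: C_2 → C_1 acts by ∂[p,q,r] = [q,r] − [p,r] + [p,q]. For instance
  ∂[1,2,3] = [2,3] − [1,3] + [1,2],
  ∂[0,1,3] = [1,3] − [0,3] + [0,1].
This gives a 6×4 integer matrix of rank 3; reducing to Smith normal form yields diagonal entries (1,1,1).

From H_k ≅ ker(∂_k) / im(∂_{k+1}) we obtain:

  H_2: rank ker ∂_2 − rank ∂_3 = (4 − 3) − 0 = 1, and there is no ∂_3, so H_2 ≅ Z.

H_2 ≅ Z.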